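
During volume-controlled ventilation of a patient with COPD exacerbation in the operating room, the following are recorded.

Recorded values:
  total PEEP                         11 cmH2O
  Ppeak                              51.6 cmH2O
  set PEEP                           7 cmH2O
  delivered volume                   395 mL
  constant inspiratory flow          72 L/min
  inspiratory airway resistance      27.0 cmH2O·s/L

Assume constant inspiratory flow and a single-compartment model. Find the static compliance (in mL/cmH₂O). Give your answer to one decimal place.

48.2

Flow: 72 L/min ÷ 60 = 1.2 L/s.
Total PEEP = 11 cmH2O (set 7 + intrinsic 4); this is the baseline alveolar pressure.
Equation of motion (constant flow): PIP = Vt/C + R·V̇ + PEEP.
Vt/C = PIP − R·V̇ − PEEP = 51.6 − 27.0×1.2 − 11 = 51.6 − 32.4 − 11 = 8.2 cmH2O.
C = Vt / 8.2 = 395 / 8.2 = 48.171 mL/cmH2O.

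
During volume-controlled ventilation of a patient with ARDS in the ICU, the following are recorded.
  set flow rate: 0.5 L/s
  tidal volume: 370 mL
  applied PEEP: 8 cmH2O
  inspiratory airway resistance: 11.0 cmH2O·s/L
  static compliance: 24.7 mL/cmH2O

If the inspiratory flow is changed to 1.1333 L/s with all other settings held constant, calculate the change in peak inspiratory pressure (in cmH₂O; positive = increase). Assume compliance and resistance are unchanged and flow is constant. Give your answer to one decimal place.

7.0

PIP = Vt/C + R·V̇ + PEEP (constant-flow equation of motion).
Only the resistive term changes: ΔPIP = R × ΔV̇ = 11.0 × (1.1333 − 0.5) = 11.0 × 0.6333 = 6.966 cmH2O.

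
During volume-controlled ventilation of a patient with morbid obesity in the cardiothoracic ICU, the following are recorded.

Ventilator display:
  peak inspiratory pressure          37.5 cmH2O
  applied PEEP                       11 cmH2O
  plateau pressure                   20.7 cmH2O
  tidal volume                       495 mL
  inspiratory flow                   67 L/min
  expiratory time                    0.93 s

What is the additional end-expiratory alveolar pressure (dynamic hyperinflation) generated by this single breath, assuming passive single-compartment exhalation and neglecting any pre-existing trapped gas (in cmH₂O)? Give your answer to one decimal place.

2.9

Flow: 67 L/min ÷ 60 = 1.1167 L/s.
R = (PIP − Pplat)/V̇ = (37.5 − 20.7) / 1.1167 = 16.8/1.1167 = 15.044 cmH2O·s/L.
C = Vt/(Pplat − PEEP) = 495.0 / (20.7 − 11) = 495.0/9.7 = 51.031 mL/cmH2O.
τ = R × C = 15.044 × 0.05103 L/cmH2O = 0.7677 s.
Fraction remaining = e^(−Te/τ) = e^(−0.93/0.7677) = 0.2978; trapped volume = 495.0 × 0.2978 = 147.41 mL.
Additional alveolar pressure from trapping ≈ V_trapped / C = 147.41 / 51.031 = 2.889 cmH2O.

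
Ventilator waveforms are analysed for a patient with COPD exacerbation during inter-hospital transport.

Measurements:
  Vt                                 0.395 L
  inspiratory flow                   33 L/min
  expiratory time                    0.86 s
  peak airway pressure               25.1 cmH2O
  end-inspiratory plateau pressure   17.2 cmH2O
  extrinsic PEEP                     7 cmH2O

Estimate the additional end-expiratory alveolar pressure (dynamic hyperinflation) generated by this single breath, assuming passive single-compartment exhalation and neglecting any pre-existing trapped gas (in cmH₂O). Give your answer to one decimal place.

Flow: 33 L/min ÷ 60 = 0.55 L/s.
R = (PIP − Pplat)/V̇ = (25.1 − 17.2) / 0.55 = 7.9/0.55 = 14.364 cmH2O·s/L.
C = Vt/(Pplat − PEEP) = 395.0 / (17.2 − 7) = 395.0/10.2 = 38.725 mL/cmH2O.
τ = R × C = 14.364 × 0.03873 L/cmH2O = 0.5563 s.
Fraction remaining = e^(−Te/τ) = e^(−0.86/0.5563) = 0.2131; trapped volume = 395.0 × 0.2131 = 84.175 mL.
Additional alveolar pressure from trapping ≈ V_trapped / C = 84.175 / 38.725 = 2.174 cmH2O.

2.2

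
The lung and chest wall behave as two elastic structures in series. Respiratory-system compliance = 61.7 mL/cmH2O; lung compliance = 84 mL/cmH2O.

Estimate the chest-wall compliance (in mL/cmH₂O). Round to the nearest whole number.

232

1/Ccw = 1/Crs − 1/CL.
1/Ccw = 1/61.7 − 1/84 = 0.004303.
Ccw = 232.4 mL/cmH2O.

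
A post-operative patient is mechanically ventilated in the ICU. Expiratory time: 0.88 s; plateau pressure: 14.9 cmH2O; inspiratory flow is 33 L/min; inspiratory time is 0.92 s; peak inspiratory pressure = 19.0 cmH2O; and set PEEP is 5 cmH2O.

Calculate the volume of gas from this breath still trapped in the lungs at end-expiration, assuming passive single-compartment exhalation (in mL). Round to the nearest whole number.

50

Flow: 33 L/min ÷ 60 = 0.55 L/s.
Vt = flow × Ti = 0.55 L/s × 0.92 s × 1000 mL/L = 506.0 mL.
R = (PIP − Pplat)/V̇ = (19.0 − 14.9) / 0.55 = 4.1/0.55 = 7.455 cmH2O·s/L.
C = Vt/(Pplat − PEEP) = 506.0 / (14.9 − 5) = 506.0/9.9 = 51.111 mL/cmH2O.
τ = R × C = 7.455 × 0.05111 L/cmH2O = 0.381 s.
Fraction remaining = e^(−Te/τ) = e^(−0.88/0.381) = 0.09929.
Trapped volume = 506.0 × 0.09929 = 50.241 mL.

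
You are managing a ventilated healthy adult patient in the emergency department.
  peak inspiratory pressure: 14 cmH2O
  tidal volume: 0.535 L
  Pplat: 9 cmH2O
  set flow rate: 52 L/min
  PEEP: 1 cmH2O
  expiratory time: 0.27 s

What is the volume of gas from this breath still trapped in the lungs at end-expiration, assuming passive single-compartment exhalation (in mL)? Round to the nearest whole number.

266

Flow: 52 L/min ÷ 60 = 0.8667 L/s.
R = (PIP − Pplat)/V̇ = (14 − 9) / 0.8667 = 5.0/0.8667 = 5.769 cmH2O·s/L.
C = Vt/(Pplat − PEEP) = 535.0 / (9 − 1) = 535.0/8.0 = 66.875 mL/cmH2O.
τ = R × C = 5.769 × 0.06688 L/cmH2O = 0.3858 s.
Fraction remaining = e^(−Te/τ) = e^(−0.27/0.3858) = 0.4967.
Trapped volume = 535.0 × 0.4967 = 265.73 mL.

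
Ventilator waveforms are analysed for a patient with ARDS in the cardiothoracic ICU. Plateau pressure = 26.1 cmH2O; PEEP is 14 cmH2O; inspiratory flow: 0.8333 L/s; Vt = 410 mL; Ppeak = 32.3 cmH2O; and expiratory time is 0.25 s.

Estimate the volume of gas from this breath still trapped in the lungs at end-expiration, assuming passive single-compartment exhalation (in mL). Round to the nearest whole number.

R = (PIP − Pplat)/V̇ = (32.3 − 26.1) / 0.8333 = 6.2/0.8333 = 7.44 cmH2O·s/L.
C = Vt/(Pplat − PEEP) = 410.0 / (26.1 − 14) = 410.0/12.1 = 33.884 mL/cmH2O.
τ = R × C = 7.44 × 0.03388 L/cmH2O = 0.2521 s.
Fraction remaining = e^(−Te/τ) = e^(−0.25/0.2521) = 0.371.
Trapped volume = 410.0 × 0.371 = 152.11 mL.

152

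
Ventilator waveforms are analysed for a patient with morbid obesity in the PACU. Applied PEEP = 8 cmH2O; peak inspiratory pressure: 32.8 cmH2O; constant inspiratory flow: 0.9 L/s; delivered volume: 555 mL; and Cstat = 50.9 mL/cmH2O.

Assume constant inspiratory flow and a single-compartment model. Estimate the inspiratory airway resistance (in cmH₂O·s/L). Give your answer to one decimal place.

15.4

Equation of motion (constant flow): PIP = Vt/C + R·V̇ + PEEP.
R·V̇ = PIP − Vt/C − PEEP = 32.8 − 555/50.9 − 8 = 32.8 − 10.904 − 8 = 13.896 cmH2O.
R = 13.896 / 0.9 = 15.44 cmH2O·s/L.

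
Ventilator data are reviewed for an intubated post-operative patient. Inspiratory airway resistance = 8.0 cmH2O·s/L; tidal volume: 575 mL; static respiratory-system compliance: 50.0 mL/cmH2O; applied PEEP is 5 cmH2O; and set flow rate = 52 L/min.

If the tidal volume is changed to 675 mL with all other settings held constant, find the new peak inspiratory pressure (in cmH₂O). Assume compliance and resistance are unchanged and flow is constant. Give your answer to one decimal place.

25.4

Flow: 52 L/min ÷ 60 = 0.8667 L/s.
PIP = Vt/C + R·V̇ + PEEP (constant-flow equation of motion).
Only the elastic term changes: ΔPIP = ΔVt / C = (675 − 575) / 50.0 = 2.0 cmH2O.
Original PIP = 575/50.0 + 8.0×0.8667 + 5 = 23.434 cmH2O; new PIP = 23.434 + (2.0) = 25.434 cmH2O.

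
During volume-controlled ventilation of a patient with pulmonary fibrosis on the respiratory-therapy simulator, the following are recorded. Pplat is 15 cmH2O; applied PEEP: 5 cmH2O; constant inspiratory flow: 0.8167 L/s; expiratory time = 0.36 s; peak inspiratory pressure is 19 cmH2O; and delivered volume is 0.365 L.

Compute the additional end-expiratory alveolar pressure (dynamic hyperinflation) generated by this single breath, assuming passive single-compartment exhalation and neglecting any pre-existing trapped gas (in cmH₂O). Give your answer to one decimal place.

1.3

R = (PIP − Pplat)/V̇ = (19 − 15) / 0.8167 = 4.0/0.8167 = 4.898 cmH2O·s/L.
C = Vt/(Pplat − PEEP) = 365.0 / (15 − 5) = 365.0/10.0 = 36.5 mL/cmH2O.
τ = R × C = 4.898 × 0.0365 L/cmH2O = 0.1788 s.
Fraction remaining = e^(−Te/τ) = e^(−0.36/0.1788) = 0.1335; trapped volume = 365.0 × 0.1335 = 48.728 mL.
Additional alveolar pressure from trapping ≈ V_trapped / C = 48.728 / 36.5 = 1.335 cmH2O.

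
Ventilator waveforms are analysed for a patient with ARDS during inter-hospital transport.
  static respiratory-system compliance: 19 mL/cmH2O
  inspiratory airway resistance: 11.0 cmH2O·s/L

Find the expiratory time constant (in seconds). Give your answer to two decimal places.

τ = R × C = 11.0 × 19 mL/cmH2O = 11.0 × 0.019 L/cmH2O = 0.209 s.

0.21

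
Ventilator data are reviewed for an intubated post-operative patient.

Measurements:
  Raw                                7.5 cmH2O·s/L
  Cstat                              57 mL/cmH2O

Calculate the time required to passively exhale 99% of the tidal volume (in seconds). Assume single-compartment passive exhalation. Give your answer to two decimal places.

1.97

τ = R × C = 7.5 × 57 mL/cmH2O = 7.5 × 0.057 L/cmH2O = 0.4275 s.
Exhaled fraction f = 1 − e^(−t/τ) → t = −τ·ln(1 − f) = −0.4275·ln(0.01) = 1.969 s.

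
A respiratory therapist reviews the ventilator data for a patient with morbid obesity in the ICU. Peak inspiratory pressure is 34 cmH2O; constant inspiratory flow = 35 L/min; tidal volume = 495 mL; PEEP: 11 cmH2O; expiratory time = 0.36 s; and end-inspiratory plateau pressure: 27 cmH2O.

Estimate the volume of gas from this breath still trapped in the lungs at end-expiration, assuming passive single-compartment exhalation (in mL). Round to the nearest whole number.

188

Flow: 35 L/min ÷ 60 = 0.5833 L/s.
R = (PIP − Pplat)/V̇ = (34 − 27) / 0.5833 = 7.0/0.5833 = 12.001 cmH2O·s/L.
C = Vt/(Pplat − PEEP) = 495.0 / (27 − 11) = 495.0/16.0 = 30.938 mL/cmH2O.
τ = R × C = 12.001 × 0.03094 L/cmH2O = 0.3713 s.
Fraction remaining = e^(−Te/τ) = e^(−0.36/0.3713) = 0.3792.
Trapped volume = 495.0 × 0.3792 = 187.7 mL.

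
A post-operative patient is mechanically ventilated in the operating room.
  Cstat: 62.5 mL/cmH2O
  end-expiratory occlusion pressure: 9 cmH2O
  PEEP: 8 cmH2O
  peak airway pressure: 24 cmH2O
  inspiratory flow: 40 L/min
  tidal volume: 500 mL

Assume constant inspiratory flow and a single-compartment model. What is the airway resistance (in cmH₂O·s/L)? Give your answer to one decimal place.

10.5

Flow: 40 L/min ÷ 60 = 0.6667 L/s.
Total PEEP = 9 cmH2O (set 8 + intrinsic 1); this is the baseline alveolar pressure.
Equation of motion (constant flow): PIP = Vt/C + R·V̇ + PEEP.
R·V̇ = PIP − Vt/C − PEEP = 24 − 500/62.5 − 9 = 24 − 8.0 − 9 = 7.0 cmH2O.
R = 7.0 / 0.6667 = 10.499 cmH2O·s/L.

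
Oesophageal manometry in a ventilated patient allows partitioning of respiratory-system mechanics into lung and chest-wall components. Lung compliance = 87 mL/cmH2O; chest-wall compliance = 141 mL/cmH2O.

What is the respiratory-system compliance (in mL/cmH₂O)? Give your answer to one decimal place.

53.8

Lung and chest wall are elastances in series: 1/Crs = 1/CL + 1/Ccw.
1/Crs = 1/87 + 1/141 = 0.01859.
Crs = 53.792 mL/cmH2O.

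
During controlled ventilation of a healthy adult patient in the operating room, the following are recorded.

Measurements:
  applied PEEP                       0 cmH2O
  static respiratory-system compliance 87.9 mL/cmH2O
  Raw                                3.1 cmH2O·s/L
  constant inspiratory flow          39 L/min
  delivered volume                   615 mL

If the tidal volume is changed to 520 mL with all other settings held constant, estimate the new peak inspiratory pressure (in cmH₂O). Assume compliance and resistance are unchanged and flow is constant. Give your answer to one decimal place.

7.9

Flow: 39 L/min ÷ 60 = 0.65 L/s.
PIP = Vt/C + R·V̇ + PEEP (constant-flow equation of motion).
Only the elastic term changes: ΔPIP = ΔVt / C = (520 − 615) / 87.9 = -1.081 cmH2O.
Original PIP = 615/87.9 + 3.1×0.65 + 0 = 9.012 cmH2O; new PIP = 9.012 + (-1.081) = 7.931 cmH2O.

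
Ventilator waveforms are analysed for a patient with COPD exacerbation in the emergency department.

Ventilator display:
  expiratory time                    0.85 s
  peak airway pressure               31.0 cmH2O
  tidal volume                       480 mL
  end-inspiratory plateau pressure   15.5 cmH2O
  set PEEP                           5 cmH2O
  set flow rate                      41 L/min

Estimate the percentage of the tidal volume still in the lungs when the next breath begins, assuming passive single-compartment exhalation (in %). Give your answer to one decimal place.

44.1

Flow: 41 L/min ÷ 60 = 0.6833 L/s.
R = (PIP − Pplat)/V̇ = (31.0 − 15.5) / 0.6833 = 15.5/0.6833 = 22.684 cmH2O·s/L.
C = Vt/(Pplat − PEEP) = 480.0 / (15.5 − 5) = 480.0/10.5 = 45.714 mL/cmH2O.
τ = R × C = 22.684 × 0.04571 L/cmH2O = 1.037 s.
Fraction remaining at end-expiration = e^(−Te/τ) = e^(−0.85/1.037) = 0.4406 → 44.06%.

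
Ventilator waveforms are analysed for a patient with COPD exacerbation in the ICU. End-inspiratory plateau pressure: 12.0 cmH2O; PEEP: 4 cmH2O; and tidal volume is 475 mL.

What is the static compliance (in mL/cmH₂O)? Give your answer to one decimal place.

Cstat = Vt / (Pplat − PEEP) = 475 / (12.0 − 4) = 475 / 8.0 = 59.375 mL/cmH2O.

59.4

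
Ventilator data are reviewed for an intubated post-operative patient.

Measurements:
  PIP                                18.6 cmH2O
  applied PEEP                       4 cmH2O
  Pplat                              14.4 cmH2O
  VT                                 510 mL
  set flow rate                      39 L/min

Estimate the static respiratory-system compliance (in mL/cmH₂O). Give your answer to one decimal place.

Cstat = Vt / (Pplat − PEEP) = 510 / (14.4 − 4) = 510 / 10.4 = 49.038 mL/cmH2O.

49.0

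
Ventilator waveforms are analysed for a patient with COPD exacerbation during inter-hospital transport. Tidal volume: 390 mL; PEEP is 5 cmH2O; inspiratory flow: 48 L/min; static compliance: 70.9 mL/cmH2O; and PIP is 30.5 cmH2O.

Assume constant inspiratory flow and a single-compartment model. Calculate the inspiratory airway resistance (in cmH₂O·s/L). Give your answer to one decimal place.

Flow: 48 L/min ÷ 60 = 0.8 L/s.
Equation of motion (constant flow): PIP = Vt/C + R·V̇ + PEEP.
R·V̇ = PIP − Vt/C − PEEP = 30.5 − 390/70.9 − 5 = 30.5 − 5.501 − 5 = 19.999 cmH2O.
R = 19.999 / 0.8 = 24.999 cmH2O·s/L.

25.0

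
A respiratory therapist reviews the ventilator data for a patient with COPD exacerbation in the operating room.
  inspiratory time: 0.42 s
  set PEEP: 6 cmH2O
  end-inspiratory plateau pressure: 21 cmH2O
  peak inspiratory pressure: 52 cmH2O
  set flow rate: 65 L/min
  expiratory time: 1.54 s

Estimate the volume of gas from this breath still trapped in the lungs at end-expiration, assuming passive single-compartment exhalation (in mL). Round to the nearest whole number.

77

Flow: 65 L/min ÷ 60 = 1.0833 L/s.
Vt = flow × Ti = 1.0833 L/s × 0.42 s × 1000 mL/L = 454.99 mL.
R = (PIP − Pplat)/V̇ = (52 − 21) / 1.0833 = 31.0/1.0833 = 28.616 cmH2O·s/L.
C = Vt/(Pplat − PEEP) = 454.99 / (21 − 6) = 454.99/15.0 = 30.333 mL/cmH2O.
τ = R × C = 28.616 × 0.03033 L/cmH2O = 0.8679 s.
Fraction remaining = e^(−Te/τ) = e^(−1.54/0.8679) = 0.1696.
Trapped volume = 454.99 × 0.1696 = 77.166 mL.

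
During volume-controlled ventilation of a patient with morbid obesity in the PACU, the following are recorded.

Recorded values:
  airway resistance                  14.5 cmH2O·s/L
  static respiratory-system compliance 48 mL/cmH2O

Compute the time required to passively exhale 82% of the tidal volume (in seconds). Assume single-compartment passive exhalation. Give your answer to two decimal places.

1.19

τ = R × C = 14.5 × 48 mL/cmH2O = 14.5 × 0.048 L/cmH2O = 0.696 s.
Exhaled fraction f = 1 − e^(−t/τ) → t = −τ·ln(1 − f) = −0.696·ln(0.18) = 1.193 s.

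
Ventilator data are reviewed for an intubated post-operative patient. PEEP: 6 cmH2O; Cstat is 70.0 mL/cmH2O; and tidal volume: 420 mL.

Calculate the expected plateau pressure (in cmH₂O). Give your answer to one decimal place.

Pplat = PEEP + Vt / Cstat = 6 + 420 / 70.0 = 6 + 6.0 = 12.0 cmH2O.

12.0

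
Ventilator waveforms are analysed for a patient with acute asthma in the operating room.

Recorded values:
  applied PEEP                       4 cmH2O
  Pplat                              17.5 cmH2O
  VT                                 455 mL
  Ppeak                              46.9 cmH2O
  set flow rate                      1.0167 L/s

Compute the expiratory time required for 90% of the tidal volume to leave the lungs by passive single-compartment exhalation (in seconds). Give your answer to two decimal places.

2.24

R = (PIP − Pplat)/V̇ = (46.9 − 17.5) / 1.0167 = 29.4/1.0167 = 28.917 cmH2O·s/L.
C = Vt/(Pplat − PEEP) = 455.0 / (17.5 − 4) = 455.0/13.5 = 33.704 mL/cmH2O.
τ = R × C = 28.917 × 0.0337 L/cmH2O = 0.9745 s.
t = −τ·ln(1 − 0.90) = −0.9745·ln(0.1) = 2.244 s.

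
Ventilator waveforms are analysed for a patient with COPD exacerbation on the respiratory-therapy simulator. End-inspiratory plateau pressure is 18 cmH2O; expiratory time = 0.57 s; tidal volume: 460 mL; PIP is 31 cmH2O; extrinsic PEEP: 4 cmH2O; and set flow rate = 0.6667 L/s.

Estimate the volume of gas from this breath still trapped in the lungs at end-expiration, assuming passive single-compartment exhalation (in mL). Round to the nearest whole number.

189

R = (PIP − Pplat)/V̇ = (31 − 18) / 0.6667 = 13.0/0.6667 = 19.499 cmH2O·s/L.
C = Vt/(Pplat − PEEP) = 460.0 / (18 − 4) = 460.0/14.0 = 32.857 mL/cmH2O.
τ = R × C = 19.499 × 0.03286 L/cmH2O = 0.6407 s.
Fraction remaining = e^(−Te/τ) = e^(−0.57/0.6407) = 0.4108.
Trapped volume = 460.0 × 0.4108 = 188.97 mL.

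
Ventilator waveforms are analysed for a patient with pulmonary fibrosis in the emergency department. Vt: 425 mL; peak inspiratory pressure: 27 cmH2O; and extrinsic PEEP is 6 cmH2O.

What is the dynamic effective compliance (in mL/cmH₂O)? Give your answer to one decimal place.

20.2

Dynamic compliance = Vt / (PIP − PEEP) = 425 / (27 − 6) = 425 / 21.0 = 20.238 mL/cmH2O.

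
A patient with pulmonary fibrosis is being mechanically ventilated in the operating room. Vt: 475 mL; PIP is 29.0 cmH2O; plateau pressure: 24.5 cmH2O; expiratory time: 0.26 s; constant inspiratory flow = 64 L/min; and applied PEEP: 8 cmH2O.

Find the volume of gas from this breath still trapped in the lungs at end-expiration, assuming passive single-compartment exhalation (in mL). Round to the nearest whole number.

Flow: 64 L/min ÷ 60 = 1.0667 L/s.
R = (PIP − Pplat)/V̇ = (29.0 − 24.5) / 1.0667 = 4.5/1.0667 = 4.219 cmH2O·s/L.
C = Vt/(Pplat − PEEP) = 475.0 / (24.5 − 8) = 475.0/16.5 = 28.788 mL/cmH2O.
τ = R × C = 4.219 × 0.02879 L/cmH2O = 0.1215 s.
Fraction remaining = e^(−Te/τ) = e^(−0.26/0.1215) = 0.1177.
Trapped volume = 475.0 × 0.1177 = 55.908 mL.

56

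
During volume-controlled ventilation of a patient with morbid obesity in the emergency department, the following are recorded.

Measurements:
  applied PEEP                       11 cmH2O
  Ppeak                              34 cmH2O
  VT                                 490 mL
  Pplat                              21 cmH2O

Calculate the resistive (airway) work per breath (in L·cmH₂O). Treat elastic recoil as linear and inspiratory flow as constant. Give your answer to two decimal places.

6.37

With constant inspiratory flow the resistive pressure is constant at PIP − Pplat = 34 − 21 = 13.0 cmH2O, so resistive work = 13.0 × 0.490 = 6.37 L·cmH2O.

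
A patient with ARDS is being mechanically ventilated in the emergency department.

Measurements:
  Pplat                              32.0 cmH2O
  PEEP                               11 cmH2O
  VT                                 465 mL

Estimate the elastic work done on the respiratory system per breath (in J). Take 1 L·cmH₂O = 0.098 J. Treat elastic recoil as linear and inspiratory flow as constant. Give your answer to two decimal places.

Elastic work ≈ ½ × (Pplat − PEEP) × Vt = 0.5 × (32.0 − 11) × 0.465 L = 0.5 × 21.0 × 0.465 = 4.883 L·cmH2O.
× 0.098 J/(L·cmH2O) → 0.4785 J.

0.48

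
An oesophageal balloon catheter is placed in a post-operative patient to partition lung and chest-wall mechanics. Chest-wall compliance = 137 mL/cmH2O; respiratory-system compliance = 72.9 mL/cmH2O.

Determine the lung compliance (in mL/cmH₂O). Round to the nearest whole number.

156

1/CL = 1/Crs − 1/Ccw.
1/CL = 1/72.9 − 1/137 = 0.006418.
CL = 155.81 mL/cmH2O.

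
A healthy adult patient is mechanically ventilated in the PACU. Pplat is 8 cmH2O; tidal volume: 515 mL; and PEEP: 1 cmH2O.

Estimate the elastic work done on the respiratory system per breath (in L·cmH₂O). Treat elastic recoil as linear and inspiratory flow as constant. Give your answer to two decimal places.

1.80

Elastic work ≈ ½ × (Pplat − PEEP) × Vt = 0.5 × (8 − 1) × 0.515 L = 0.5 × 7.0 × 0.515 = 1.803 L·cmH2O.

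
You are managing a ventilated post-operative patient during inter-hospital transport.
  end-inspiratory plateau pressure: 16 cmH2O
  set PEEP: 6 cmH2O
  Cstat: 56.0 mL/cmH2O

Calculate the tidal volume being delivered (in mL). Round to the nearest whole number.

560

Vt = Cstat × (Pplat − PEEP) = 56.0 × (16 − 6) = 56.0 × 10.0 = 560.0 mL.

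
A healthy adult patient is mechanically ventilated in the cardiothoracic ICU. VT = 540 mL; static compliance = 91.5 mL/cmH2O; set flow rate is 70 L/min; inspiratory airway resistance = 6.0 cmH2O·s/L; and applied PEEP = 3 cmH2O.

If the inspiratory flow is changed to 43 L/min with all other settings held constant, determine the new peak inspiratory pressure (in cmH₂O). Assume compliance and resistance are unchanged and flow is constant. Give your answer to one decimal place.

13.2

Flow: 70 L/min ÷ 60 = 1.1667 L/s.
New flow: 43 L/min ÷ 60 = 0.7167 L/s.
PIP = Vt/C + R·V̇ + PEEP (constant-flow equation of motion).
Only the resistive term changes: ΔPIP = R × ΔV̇ = 6.0 × (0.7167 − 1.1667) = 6.0 × -0.45 = -2.7 cmH2O.
Original PIP = 540/91.5 + 6.0×1.1667 + 3 = 15.902 cmH2O; new PIP = 15.902 + (-2.7) = 13.202 cmH2O.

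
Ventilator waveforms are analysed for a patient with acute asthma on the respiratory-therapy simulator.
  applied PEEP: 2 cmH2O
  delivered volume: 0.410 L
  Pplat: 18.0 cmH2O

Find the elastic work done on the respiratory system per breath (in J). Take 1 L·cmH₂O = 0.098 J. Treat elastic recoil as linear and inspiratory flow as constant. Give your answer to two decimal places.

Elastic work ≈ ½ × (Pplat − PEEP) × Vt = 0.5 × (18.0 − 2) × 0.410 L = 0.5 × 16.0 × 0.410 = 3.28 L·cmH2O.
× 0.098 J/(L·cmH2O) → 0.3214 J.

0.32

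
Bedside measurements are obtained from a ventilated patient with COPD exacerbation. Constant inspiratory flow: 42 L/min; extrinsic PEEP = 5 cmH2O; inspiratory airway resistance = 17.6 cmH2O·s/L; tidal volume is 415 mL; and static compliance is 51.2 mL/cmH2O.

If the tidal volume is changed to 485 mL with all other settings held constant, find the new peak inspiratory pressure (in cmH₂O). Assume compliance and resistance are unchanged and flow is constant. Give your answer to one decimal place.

Flow: 42 L/min ÷ 60 = 0.7 L/s.
PIP = Vt/C + R·V̇ + PEEP (constant-flow equation of motion).
Only the elastic term changes: ΔPIP = ΔVt / C = (485 − 415) / 51.2 = 1.367 cmH2O.
Original PIP = 415/51.2 + 17.6×0.7 + 5 = 25.425 cmH2O; new PIP = 25.425 + (1.367) = 26.792 cmH2O.

26.8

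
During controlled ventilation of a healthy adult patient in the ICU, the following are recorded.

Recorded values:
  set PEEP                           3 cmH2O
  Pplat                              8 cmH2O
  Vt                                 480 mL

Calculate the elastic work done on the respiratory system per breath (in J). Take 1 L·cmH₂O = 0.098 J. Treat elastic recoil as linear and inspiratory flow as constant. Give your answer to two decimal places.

Elastic work ≈ ½ × (Pplat − PEEP) × Vt = 0.5 × (8 − 3) × 0.480 L = 0.5 × 5.0 × 0.480 = 1.2 L·cmH2O.
× 0.098 J/(L·cmH2O) → 0.1176 J.

0.12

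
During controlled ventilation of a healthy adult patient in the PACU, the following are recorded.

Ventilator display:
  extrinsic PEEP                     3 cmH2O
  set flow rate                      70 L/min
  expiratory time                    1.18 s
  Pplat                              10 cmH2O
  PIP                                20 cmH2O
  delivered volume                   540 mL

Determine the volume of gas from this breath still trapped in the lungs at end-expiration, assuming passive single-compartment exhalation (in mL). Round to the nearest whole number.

Flow: 70 L/min ÷ 60 = 1.1667 L/s.
R = (PIP − Pplat)/V̇ = (20 − 10) / 1.1667 = 10.0/1.1667 = 8.571 cmH2O·s/L.
C = Vt/(Pplat − PEEP) = 540.0 / (10 − 3) = 540.0/7.0 = 77.143 mL/cmH2O.
τ = R × C = 8.571 × 0.07714 L/cmH2O = 0.6612 s.
Fraction remaining = e^(−Te/τ) = e^(−1.18/0.6612) = 0.1679.
Trapped volume = 540.0 × 0.1679 = 90.666 mL.

91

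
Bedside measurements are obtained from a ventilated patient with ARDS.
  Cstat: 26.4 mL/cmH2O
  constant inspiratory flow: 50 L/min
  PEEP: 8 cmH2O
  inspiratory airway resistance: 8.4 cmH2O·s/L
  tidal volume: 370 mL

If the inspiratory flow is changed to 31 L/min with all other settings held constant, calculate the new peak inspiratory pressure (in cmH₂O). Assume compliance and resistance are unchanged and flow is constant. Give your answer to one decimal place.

Flow: 50 L/min ÷ 60 = 0.8333 L/s.
New flow: 31 L/min ÷ 60 = 0.5167 L/s.
PIP = Vt/C + R·V̇ + PEEP (constant-flow equation of motion).
Only the resistive term changes: ΔPIP = R × ΔV̇ = 8.4 × (0.5167 − 0.8333) = 8.4 × -0.3166 = -2.659 cmH2O.
Original PIP = 370/26.4 + 8.4×0.8333 + 8 = 29.015 cmH2O; new PIP = 29.015 + (-2.659) = 26.356 cmH2O.

26.4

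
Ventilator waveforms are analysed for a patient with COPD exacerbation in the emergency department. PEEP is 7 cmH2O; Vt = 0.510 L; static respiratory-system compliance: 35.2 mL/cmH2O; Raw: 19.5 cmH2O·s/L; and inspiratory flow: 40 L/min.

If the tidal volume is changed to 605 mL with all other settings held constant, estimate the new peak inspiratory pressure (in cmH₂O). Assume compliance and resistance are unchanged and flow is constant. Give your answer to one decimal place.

Flow: 40 L/min ÷ 60 = 0.6667 L/s.
PIP = Vt/C + R·V̇ + PEEP (constant-flow equation of motion).
Only the elastic term changes: ΔPIP = ΔVt / C = (605 − 510) / 35.2 = 2.699 cmH2O.
Original PIP = 510/35.2 + 19.5×0.6667 + 7 = 34.489 cmH2O; new PIP = 34.489 + (2.699) = 37.188 cmH2O.

37.2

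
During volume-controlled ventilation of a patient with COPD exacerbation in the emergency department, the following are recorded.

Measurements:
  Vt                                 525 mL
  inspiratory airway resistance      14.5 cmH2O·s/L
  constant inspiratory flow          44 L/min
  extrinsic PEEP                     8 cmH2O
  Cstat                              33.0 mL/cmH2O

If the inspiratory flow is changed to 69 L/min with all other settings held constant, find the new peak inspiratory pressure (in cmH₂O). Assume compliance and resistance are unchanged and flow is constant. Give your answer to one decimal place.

40.6

Flow: 44 L/min ÷ 60 = 0.7333 L/s.
New flow: 69 L/min ÷ 60 = 1.15 L/s.
PIP = Vt/C + R·V̇ + PEEP (constant-flow equation of motion).
Only the resistive term changes: ΔPIP = R × ΔV̇ = 14.5 × (1.15 − 0.7333) = 14.5 × 0.4167 = 6.042 cmH2O.
Original PIP = 525/33.0 + 14.5×0.7333 + 8 = 34.542 cmH2O; new PIP = 34.542 + (6.042) = 40.584 cmH2O.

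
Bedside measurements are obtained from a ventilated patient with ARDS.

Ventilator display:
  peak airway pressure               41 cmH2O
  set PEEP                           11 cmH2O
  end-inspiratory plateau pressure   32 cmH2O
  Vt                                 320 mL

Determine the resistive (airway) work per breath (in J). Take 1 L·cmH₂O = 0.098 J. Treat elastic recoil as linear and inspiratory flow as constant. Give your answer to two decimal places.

0.28

With constant inspiratory flow the resistive pressure is constant at PIP − Pplat = 41 − 32 = 9.0 cmH2O, so resistive work = 9.0 × 0.320 = 2.88 L·cmH2O.
× 0.098 J/(L·cmH2O) → 0.2822 J.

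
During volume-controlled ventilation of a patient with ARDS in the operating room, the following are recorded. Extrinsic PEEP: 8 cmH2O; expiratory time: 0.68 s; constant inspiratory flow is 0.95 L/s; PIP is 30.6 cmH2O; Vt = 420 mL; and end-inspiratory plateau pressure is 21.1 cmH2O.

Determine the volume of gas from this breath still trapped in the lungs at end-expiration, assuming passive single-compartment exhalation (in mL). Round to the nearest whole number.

50

R = (PIP − Pplat)/V̇ = (30.6 − 21.1) / 0.95 = 9.5/0.95 = 10.0 cmH2O·s/L.
C = Vt/(Pplat − PEEP) = 420.0 / (21.1 − 8) = 420.0/13.1 = 32.061 mL/cmH2O.
τ = R × C = 10.0 × 0.03206 L/cmH2O = 0.3206 s.
Fraction remaining = e^(−Te/τ) = e^(−0.68/0.3206) = 0.1199.
Trapped volume = 420.0 × 0.1199 = 50.358 mL.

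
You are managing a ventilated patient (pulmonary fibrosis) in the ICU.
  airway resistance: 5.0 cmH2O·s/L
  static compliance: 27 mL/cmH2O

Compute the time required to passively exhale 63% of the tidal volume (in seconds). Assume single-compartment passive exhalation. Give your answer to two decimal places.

0.13

τ = R × C = 5.0 × 27 mL/cmH2O = 5.0 × 0.027 L/cmH2O = 0.135 s.
Exhaled fraction f = 1 − e^(−t/τ) → t = −τ·ln(1 − f) = −0.135·ln(0.37) = 0.1342 s.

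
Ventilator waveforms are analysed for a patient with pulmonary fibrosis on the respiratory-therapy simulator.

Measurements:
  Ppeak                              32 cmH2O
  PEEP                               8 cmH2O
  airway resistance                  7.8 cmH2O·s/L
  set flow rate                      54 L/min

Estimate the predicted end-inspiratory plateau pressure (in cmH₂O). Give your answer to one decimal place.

25.0

Flow: 54 L/min ÷ 60 = 0.9 L/s.
Pplat = PIP − Raw × flow = 32 − 7.8 × 0.9 = 32 − 7.02 = 24.98 cmH2O.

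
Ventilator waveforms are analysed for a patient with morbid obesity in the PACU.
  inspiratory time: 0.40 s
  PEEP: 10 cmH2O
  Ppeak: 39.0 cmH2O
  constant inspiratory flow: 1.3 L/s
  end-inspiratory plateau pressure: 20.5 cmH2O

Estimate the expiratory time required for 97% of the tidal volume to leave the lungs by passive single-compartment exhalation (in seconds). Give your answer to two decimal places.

Vt = flow × Ti = 1.3 L/s × 0.40 s × 1000 mL/L = 520.0 mL.
R = (PIP − Pplat)/V̇ = (39.0 − 20.5) / 1.3 = 18.5/1.3 = 14.231 cmH2O·s/L.
C = Vt/(Pplat − PEEP) = 520.0 / (20.5 − 10) = 520.0/10.5 = 49.524 mL/cmH2O.
τ = R × C = 14.231 × 0.04952 L/cmH2O = 0.7047 s.
t = −τ·ln(1 − 0.97) = −0.7047·ln(0.03) = 2.471 s.

2.47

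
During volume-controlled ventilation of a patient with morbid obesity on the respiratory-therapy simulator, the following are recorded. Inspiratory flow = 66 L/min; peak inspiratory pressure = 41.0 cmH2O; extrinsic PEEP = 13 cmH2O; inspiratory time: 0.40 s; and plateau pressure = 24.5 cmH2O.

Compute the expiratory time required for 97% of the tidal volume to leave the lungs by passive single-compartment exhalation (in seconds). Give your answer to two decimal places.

2.01

Flow: 66 L/min ÷ 60 = 1.1 L/s.
Vt = flow × Ti = 1.1 L/s × 0.40 s × 1000 mL/L = 440.0 mL.
R = (PIP − Pplat)/V̇ = (41.0 − 24.5) / 1.1 = 16.5/1.1 = 15.0 cmH2O·s/L.
C = Vt/(Pplat − PEEP) = 440.0 / (24.5 − 13) = 440.0/11.5 = 38.261 mL/cmH2O.
τ = R × C = 15.0 × 0.03826 L/cmH2O = 0.5739 s.
t = −τ·ln(1 − 0.97) = −0.5739·ln(0.03) = 2.012 s.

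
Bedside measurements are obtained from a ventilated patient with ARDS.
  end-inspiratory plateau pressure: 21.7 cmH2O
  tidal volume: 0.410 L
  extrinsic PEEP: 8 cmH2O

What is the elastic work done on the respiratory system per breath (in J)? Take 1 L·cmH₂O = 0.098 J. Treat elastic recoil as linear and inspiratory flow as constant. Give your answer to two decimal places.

Elastic work ≈ ½ × (Pplat − PEEP) × Vt = 0.5 × (21.7 − 8) × 0.410 L = 0.5 × 13.7 × 0.410 = 2.809 L·cmH2O.
× 0.098 J/(L·cmH2O) → 0.2753 J.

0.28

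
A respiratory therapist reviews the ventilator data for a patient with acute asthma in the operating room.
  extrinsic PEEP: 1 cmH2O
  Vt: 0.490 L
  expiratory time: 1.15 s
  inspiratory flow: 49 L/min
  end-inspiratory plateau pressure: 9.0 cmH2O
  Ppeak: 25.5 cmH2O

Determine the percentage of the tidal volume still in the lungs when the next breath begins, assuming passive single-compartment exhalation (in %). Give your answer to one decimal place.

39.5

Flow: 49 L/min ÷ 60 = 0.8167 L/s.
R = (PIP − Pplat)/V̇ = (25.5 − 9.0) / 0.8167 = 16.5/0.8167 = 20.203 cmH2O·s/L.
C = Vt/(Pplat − PEEP) = 490.0 / (9.0 − 1) = 490.0/8.0 = 61.25 mL/cmH2O.
τ = R × C = 20.203 × 0.06125 L/cmH2O = 1.237 s.
Fraction remaining at end-expiration = e^(−Te/τ) = e^(−1.15/1.237) = 0.3947 → 39.47%.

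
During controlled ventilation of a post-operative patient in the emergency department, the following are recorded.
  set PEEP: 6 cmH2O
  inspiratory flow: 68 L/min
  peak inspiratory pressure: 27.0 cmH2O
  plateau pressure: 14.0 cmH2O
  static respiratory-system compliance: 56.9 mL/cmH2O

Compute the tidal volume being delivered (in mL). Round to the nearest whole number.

455

Vt = Cstat × (Pplat − PEEP) = 56.9 × (14.0 − 6) = 56.9 × 8.0 = 455.2 mL.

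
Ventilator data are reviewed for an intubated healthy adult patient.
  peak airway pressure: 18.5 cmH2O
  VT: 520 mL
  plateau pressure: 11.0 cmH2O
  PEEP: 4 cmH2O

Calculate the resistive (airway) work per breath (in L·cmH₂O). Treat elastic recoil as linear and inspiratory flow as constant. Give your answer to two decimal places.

With constant inspiratory flow the resistive pressure is constant at PIP − Pplat = 18.5 − 11.0 = 7.5 cmH2O, so resistive work = 7.5 × 0.520 = 3.9 L·cmH2O.

3.90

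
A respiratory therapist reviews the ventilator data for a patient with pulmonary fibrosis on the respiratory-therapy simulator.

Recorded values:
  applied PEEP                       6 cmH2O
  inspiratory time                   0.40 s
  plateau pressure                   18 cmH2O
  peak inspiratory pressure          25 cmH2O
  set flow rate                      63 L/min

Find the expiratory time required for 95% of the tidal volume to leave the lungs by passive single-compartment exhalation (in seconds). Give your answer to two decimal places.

0.70

Flow: 63 L/min ÷ 60 = 1.05 L/s.
Vt = flow × Ti = 1.05 L/s × 0.40 s × 1000 mL/L = 420.0 mL.
R = (PIP − Pplat)/V̇ = (25 − 18) / 1.05 = 7.0/1.05 = 6.667 cmH2O·s/L.
C = Vt/(Pplat − PEEP) = 420.0 / (18 − 6) = 420.0/12.0 = 35.0 mL/cmH2O.
τ = R × C = 6.667 × 0.035 L/cmH2O = 0.2333 s.
t = −τ·ln(1 − 0.95) = −0.2333·ln(0.05) = 0.6989 s.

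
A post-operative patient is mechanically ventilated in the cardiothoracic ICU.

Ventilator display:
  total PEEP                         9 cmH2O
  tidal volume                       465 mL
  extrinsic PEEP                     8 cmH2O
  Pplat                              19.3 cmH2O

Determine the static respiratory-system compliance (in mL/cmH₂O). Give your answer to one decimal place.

45.1

End-expiratory occlusion gives total PEEP = 9 cmH2O (intrinsic PEEP = 9 − 8 = 1). Use total PEEP for the elastic gradient.
Cstat = Vt / (Pplat − PEEPtotal) = 465 / (19.3 − 9) = 465 / 10.3 = 45.146 mL/cmH2O.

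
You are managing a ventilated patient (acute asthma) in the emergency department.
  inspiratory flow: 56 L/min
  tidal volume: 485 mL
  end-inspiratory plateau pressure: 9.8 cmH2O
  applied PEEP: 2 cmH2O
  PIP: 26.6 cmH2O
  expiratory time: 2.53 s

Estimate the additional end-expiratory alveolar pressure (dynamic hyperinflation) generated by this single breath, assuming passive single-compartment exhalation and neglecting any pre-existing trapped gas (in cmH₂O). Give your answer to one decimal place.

0.8

Flow: 56 L/min ÷ 60 = 0.9333 L/s.
R = (PIP − Pplat)/V̇ = (26.6 − 9.8) / 0.9333 = 16.8/0.9333 = 18.001 cmH2O·s/L.
C = Vt/(Pplat − PEEP) = 485.0 / (9.8 − 2) = 485.0/7.8 = 62.179 mL/cmH2O.
τ = R × C = 18.001 × 0.06218 L/cmH2O = 1.119 s.
Fraction remaining = e^(−Te/τ) = e^(−2.53/1.119) = 0.1043; trapped volume = 485.0 × 0.1043 = 50.586 mL.
Additional alveolar pressure from trapping ≈ V_trapped / C = 50.586 / 62.179 = 0.8136 cmH2O.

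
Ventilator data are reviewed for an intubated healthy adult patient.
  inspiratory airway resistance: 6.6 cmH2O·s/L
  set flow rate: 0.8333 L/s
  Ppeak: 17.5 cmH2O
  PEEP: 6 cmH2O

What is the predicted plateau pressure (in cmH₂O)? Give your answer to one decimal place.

12.0

Pplat = PIP − Raw × flow = 17.5 − 6.6 × 0.8333 = 17.5 − 5.5 = 12.0 cmH2O.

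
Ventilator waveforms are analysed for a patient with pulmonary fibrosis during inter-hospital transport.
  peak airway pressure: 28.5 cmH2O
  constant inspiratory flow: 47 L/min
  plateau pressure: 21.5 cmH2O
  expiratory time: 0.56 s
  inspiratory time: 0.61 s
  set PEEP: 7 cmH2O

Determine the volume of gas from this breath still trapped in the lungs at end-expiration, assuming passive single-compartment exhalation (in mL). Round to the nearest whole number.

71

Flow: 47 L/min ÷ 60 = 0.7833 L/s.
Vt = flow × Ti = 0.7833 L/s × 0.61 s × 1000 mL/L = 477.81 mL.
R = (PIP − Pplat)/V̇ = (28.5 − 21.5) / 0.7833 = 7.0/0.7833 = 8.937 cmH2O·s/L.
C = Vt/(Pplat − PEEP) = 477.81 / (21.5 − 7) = 477.81/14.5 = 32.952 mL/cmH2O.
τ = R × C = 8.937 × 0.03295 L/cmH2O = 0.2945 s.
Fraction remaining = e^(−Te/τ) = e^(−0.56/0.2945) = 0.1493.
Trapped volume = 477.81 × 0.1493 = 71.337 mL.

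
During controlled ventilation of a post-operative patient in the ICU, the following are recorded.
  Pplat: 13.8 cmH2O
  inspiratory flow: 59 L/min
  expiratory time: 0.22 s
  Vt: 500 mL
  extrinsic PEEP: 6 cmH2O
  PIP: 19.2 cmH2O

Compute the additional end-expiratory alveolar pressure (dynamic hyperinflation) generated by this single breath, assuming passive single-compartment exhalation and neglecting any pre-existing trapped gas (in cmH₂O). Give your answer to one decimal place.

4.2

Flow: 59 L/min ÷ 60 = 0.9833 L/s.
R = (PIP − Pplat)/V̇ = (19.2 − 13.8) / 0.9833 = 5.4/0.9833 = 5.492 cmH2O·s/L.
C = Vt/(Pplat − PEEP) = 500.0 / (13.8 − 6) = 500.0/7.8 = 64.103 mL/cmH2O.
τ = R × C = 5.492 × 0.0641 L/cmH2O = 0.352 s.
Fraction remaining = e^(−Te/τ) = e^(−0.22/0.352) = 0.5353; trapped volume = 500.0 × 0.5353 = 267.65 mL.
Additional alveolar pressure from trapping ≈ V_trapped / C = 267.65 / 64.103 = 4.175 cmH2O.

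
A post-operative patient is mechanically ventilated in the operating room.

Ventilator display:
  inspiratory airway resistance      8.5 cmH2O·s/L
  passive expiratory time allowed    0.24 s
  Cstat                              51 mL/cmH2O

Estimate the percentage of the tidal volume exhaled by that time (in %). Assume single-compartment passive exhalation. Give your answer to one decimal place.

42.5

τ = R × C = 8.5 × 51 mL/cmH2O = 8.5 × 0.051 L/cmH2O = 0.4335 s.
Passive exhalation: V(t)/V₀ = e^(−t/τ) = e^(−0.24/0.4335) = 0.5749.
Fraction exhaled = 1 − 0.5749 = 0.4251 → 42.51%.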